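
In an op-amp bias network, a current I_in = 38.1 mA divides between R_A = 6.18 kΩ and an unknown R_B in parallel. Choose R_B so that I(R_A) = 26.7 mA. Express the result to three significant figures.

Two-branch current divider: I_A = I_in · R_B/(R_A + R_B).
26.7/38.1 = R_B/(R_A + R_B) → R_B = R_A · (0.7008)/(1 − 0.7008) = 6.18 × 2.342 = 14.47 kΩ.

R_B ≈ 14.5 kΩ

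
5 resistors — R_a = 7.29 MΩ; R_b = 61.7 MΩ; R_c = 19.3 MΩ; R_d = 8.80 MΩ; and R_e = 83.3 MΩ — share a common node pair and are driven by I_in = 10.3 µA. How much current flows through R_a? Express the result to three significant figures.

Conductances: ΣG = 1/7.29 + 1/61.7 + 1/19.3 + 1/8.80 + 1/83.3 = 0.3308 (1/MΩ).
R_a takes the fraction G_k/ΣG = 0.1372/0.3308 = 0.4146, so I = 10.3 × 0.4146 = 4.271 µA.

I ≈ 4.27 µA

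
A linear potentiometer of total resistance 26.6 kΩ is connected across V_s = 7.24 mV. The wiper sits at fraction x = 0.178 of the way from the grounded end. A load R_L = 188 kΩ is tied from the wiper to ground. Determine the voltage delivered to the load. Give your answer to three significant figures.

V_out ≈ 1.26 mV

Lower segment x·R_p = 4.735 kΩ; upper segment (1−x)·R_p = 21.87 kΩ.
(x·R_p) ‖ R_L = 4.618 kΩ.
Then V_out = V_s · 4.618/(21.87 + 4.618) = 1.263 mV.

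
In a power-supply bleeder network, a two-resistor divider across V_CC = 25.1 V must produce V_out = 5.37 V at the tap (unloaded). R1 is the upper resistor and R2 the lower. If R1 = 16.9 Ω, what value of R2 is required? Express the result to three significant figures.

Required fraction k = V_out/V_CC = 0.2139.
R2 = R1 · 0.2139/(1 − 0.2139) = 4.600 Ω.

R2 ≈ 4.60 Ω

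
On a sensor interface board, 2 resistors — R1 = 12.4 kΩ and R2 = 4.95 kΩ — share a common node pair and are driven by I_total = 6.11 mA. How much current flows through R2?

I ≈ 4.37 mA

For two parallel branches, I_k = I_total · (other R)/(sum of R).
So I = 6.11 × 12.4/17.35 = 4.367 mA.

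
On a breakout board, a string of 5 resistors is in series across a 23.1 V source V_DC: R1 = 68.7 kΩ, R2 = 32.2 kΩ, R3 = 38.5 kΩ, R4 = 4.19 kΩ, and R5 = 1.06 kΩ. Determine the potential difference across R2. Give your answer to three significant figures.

ΣR = 68.7 + 32.2 + 38.5 + 4.19 + 1.06 = 144.7 kΩ.
Voltage divider: V = V_DC · (32.20 / 144.7) = 23.1 × 0.2226 = 5.142 V.

V ≈ 5.14 V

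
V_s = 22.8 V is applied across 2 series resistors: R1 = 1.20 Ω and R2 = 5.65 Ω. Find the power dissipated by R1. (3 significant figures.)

ΣR = 6.850 Ω → I = 22.8/6.850 = 3.328 A.
P(R1) = I²·R1 = (3.328)² × 1.20 = 13.29 W.

P ≈ 13.3 W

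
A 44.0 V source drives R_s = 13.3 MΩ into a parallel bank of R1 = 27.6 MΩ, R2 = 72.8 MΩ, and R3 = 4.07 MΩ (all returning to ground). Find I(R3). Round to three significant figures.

I ≈ 2.19 µA

Parallel bank: R_p = 1/(1/27.6 + 1/72.8 + 1/4.07) = 3.382 MΩ.
Node voltage V_A = V_s · R_p/(R_s + R_p) = 44.0 × 0.2027 = 8.921 V.
Branch current I = V_A/R3 = 8.921/4.07 = 2.192 µA.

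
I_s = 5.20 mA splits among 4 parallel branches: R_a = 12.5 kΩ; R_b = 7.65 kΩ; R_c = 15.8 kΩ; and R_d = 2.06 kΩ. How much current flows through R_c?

I ≈ 0.433 mA

ΣG = 1/12.5 + 1/7.65 + 1/15.8 + 1/2.06 = 0.7594.
By the current-divider rule, I = I_s · G_k/ΣG = 5.20 × 0.08334 = 0.4334 mA.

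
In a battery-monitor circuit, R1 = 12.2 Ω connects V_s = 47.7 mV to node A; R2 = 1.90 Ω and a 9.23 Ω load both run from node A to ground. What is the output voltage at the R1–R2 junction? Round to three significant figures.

First combine the lower leg with the load: R2 ‖ R_L = 1.576 Ω.
Now apply the divider: V_out = 47.7 × 0.1144 = 5.456 mV.
(Unloaded it would be 6.43 mV; the load pulls it down.)

V_out ≈ 5.46 mV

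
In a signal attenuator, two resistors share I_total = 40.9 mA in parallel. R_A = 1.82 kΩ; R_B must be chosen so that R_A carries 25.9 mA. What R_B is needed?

R_B ≈ 3.14 kΩ

Two-branch current divider: I_A = I_total · R_B/(R_A + R_B).
25.9/40.9 = R_B/(R_A + R_B) → R_B = R_A · (0.6333)/(1 − 0.6333) = 1.82 × 1.727 = 3.143 kΩ.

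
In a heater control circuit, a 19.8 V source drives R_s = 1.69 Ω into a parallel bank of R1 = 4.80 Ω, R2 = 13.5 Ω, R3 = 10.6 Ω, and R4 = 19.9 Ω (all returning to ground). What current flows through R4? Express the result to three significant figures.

Combine the parallel branches: R_p = (1/4.80 + 1/13.5 + 1/10.6 + 1/19.9)⁻¹ = 2.342 Ω.
Node voltage V_A = V_DC · R_p/(R_s + R_p) = 19.8 × 0.5808 = 11.50 V.
Branch current I = V_A/R4 = 11.50/19.9 = 0.5779 A.

I ≈ 0.578 A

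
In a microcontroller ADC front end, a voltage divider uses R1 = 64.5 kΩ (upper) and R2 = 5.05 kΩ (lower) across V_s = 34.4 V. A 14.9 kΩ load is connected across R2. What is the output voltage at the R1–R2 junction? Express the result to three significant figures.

R2 ‖ R_L = (5.05 × 14.9)/(5.05 + 14.9) = 3.772 kΩ.
Voltage divider with the loaded lower leg: V_out = 34.4 × 3.772/(64.5 + 3.772) = 34.4 × 0.05525 = 1.900 V.

V_out ≈ 1.90 V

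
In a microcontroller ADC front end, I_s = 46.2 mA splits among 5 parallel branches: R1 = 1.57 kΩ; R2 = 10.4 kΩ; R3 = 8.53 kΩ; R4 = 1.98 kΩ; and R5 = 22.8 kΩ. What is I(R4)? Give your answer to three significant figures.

I ≈ 16.7 mA

Total conductance ΣG = 1/1.57 + 1/10.4 + 1/8.53 + 1/1.98 + 1/22.8 = 1.399 (units of 1/kΩ).
R4 takes the fraction G_k/ΣG = 0.5051/1.399 = 0.3609, so I = 46.2 × 0.3609 = 16.68 mA.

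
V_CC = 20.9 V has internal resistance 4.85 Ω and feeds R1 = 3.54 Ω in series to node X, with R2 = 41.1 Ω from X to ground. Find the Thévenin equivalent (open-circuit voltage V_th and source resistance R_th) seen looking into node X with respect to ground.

V_th ≈ 17.4 V, R_th ≈ 6.97 Ω

R1' = 4.85 + 3.54 = 8.390 Ω (source resistance + R1).
Open-circuit (no load on X): V_th = V_CC · R2/(R1' + R2) = 20.9 × 41.1/(8.390 + 41.1) = 17.36 V.
Looking into X with the source shorted: R_th = R1'·R2/(R1'+R2) = 8.390 × 41.1/49.49 = 6.968 Ω.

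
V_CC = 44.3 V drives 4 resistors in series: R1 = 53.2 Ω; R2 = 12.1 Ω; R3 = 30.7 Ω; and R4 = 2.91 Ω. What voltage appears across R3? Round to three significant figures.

Series total: ΣR = 53.2 + 12.1 + 30.7 + 2.91 = 98.91 Ω.
By the voltage-divider rule, V = 44.3 × 30.70/98.91 = 13.75 V.

V ≈ 13.7 V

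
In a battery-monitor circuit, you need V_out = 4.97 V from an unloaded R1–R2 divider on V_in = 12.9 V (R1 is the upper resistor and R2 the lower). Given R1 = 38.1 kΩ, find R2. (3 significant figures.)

The divider ratio is R2/(R1+R2) = 4.97/12.9 = 0.3853.
So R2 = R1 · V_out/(V_in − V_out) = 38.1 × 4.97/(12.9 − 4.97) = 38.1 × 0.6267 = 23.88 kΩ.

R2 ≈ 23.9 kΩ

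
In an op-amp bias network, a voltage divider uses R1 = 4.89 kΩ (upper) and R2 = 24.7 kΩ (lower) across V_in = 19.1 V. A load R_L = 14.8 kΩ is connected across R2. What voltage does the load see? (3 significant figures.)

The load sits in parallel with R2, giving an effective lower resistance R2' = R2·R_L/(R2+R_L) = 9.255 kΩ.
Voltage divider with the loaded lower leg: V_out = 19.1 × 9.255/(4.89 + 9.255) = 19.1 × 0.6543 = 12.50 V.

V_out ≈ 12.5 V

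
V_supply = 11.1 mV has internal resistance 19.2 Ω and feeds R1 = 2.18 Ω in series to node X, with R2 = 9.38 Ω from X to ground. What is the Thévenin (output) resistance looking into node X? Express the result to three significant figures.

R1' = 19.2 + 2.18 = 21.38 Ω (source resistance + R1).
Looking into X with the source shorted: R_th = R1'·R2/(R1'+R2) = 21.38 × 9.38/30.76 = 6.520 Ω.

R_th ≈ 6.52 Ω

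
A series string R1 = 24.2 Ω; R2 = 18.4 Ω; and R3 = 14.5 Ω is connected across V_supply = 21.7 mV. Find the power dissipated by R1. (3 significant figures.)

P ≈ 3.50 µW

ΣR = 57.10 Ω → I = 21.7/57.10 = 0.3800 mA.
V(R1) = I·R = 9.197 mV; P = V·I = 9.197 × 0.3800 = 3.495 µW.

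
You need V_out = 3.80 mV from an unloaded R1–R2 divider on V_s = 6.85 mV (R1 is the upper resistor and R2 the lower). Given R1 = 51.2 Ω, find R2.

V_out/V_s = R2/(R1+R2) = 0.5547.
So R2 = R1 · V_out/(V_s − V_out) = 51.2 × 3.80/(6.85 − 3.80) = 51.2 × 1.246 = 63.79 Ω.

R2 ≈ 63.8 Ω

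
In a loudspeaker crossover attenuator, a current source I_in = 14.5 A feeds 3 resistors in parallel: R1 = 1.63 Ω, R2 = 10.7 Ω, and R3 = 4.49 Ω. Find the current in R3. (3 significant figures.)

I ≈ 3.47 A

ΣG = 1/1.63 + 1/10.7 + 1/4.49 = 0.9297.
Current divider: I(R3) = I_in · G_k/ΣG = 14.5 × (0.2227/0.9297) = 14.5 × 0.2396 = 3.474 A.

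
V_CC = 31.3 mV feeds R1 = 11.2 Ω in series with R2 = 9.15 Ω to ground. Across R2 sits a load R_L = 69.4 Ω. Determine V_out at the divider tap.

V_out ≈ 13.1 mV

R2 ‖ R_L = (9.15 × 69.4)/(9.15 + 69.4) = 8.084 Ω.
Now apply the divider: V_out = 31.3 × 0.4192 = 13.12 mV.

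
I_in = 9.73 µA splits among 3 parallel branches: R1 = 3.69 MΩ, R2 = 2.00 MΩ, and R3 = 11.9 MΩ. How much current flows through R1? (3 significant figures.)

Conductances: ΣG = 1/3.69 + 1/2.00 + 1/11.9 = 0.8550 (1/MΩ).
R1 takes the fraction G_k/ΣG = 0.2710/0.8550 = 0.3169, so I = 9.73 × 0.3169 = 3.084 µA.

I ≈ 3.08 µA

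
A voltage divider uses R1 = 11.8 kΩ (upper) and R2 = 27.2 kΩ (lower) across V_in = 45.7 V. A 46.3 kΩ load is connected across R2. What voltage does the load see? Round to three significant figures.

V_out ≈ 27.1 V

R2 ‖ R_L = (27.2 × 46.3)/(27.2 + 46.3) = 17.13 kΩ.
Voltage divider with the loaded lower leg: V_out = 45.7 × 17.13/(11.8 + 17.13) = 45.7 × 0.5922 = 27.06 V.
(Unloaded it would be 31.9 V; the load pulls it down.)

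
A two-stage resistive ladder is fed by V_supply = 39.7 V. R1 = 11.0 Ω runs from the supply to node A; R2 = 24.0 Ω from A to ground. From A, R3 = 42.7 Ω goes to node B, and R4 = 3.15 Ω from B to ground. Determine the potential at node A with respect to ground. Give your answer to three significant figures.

Looking into the second stage from A: R3 + R4 = 45.85 Ω appears in parallel with R2.
Effective lower resistance at A: R2 ‖ 45.85 = 15.75 Ω.
V_A = 39.7 × 15.75/(11.0 + 15.75) = 23.38 V.

V_A ≈ 23.4 V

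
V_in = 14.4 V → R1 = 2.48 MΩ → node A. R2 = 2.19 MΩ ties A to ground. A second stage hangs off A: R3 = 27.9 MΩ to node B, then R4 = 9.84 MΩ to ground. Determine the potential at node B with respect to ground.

V_B ≈ 1.71 V

Node A sees R2 in parallel with the series input of stage 2, R3 + R4 = 37.74 MΩ.
Effective lower resistance at A: R2 ‖ 37.74 = 2.070 MΩ.
First divider: V_A = V_in · 2.070/(2.48 + 2.070) = 6.551 V.
Then the unloaded second divider: V_B = V_A × R4/(R3+R4) = 6.551 × 0.2607 = 1.708 V.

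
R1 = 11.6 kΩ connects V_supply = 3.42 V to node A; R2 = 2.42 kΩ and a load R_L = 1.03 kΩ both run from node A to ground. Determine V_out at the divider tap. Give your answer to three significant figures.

The load sits in parallel with R2, giving an effective lower resistance R2' = R2·R_L/(R2+R_L) = 0.7225 kΩ.
Voltage divider with the loaded lower leg: V_out = 3.42 × 0.7225/(11.6 + 0.7225) = 3.42 × 0.05863 = 0.2005 V.

V_out ≈ 0.201 V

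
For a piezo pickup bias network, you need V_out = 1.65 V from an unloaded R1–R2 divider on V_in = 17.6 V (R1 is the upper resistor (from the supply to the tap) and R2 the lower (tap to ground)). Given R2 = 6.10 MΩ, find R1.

R1 ≈ 59.0 MΩ

V_out/V_in = R2/(R1+R2) = 0.09375.
R1 = R2·(1/k − 1) = 6.10 × 9.667 = 58.97 MΩ.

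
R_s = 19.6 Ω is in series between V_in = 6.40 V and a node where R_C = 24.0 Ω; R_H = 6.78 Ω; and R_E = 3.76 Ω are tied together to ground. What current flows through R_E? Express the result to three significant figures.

I ≈ 0.172 A

Equivalent of the parallel group: R_p = 2.197 Ω.
V_A = 6.40 × 2.197/21.80 = 0.6451 V.
I(R_E) = V_A / R_E = 0.6451/3.76 = 0.1716 A.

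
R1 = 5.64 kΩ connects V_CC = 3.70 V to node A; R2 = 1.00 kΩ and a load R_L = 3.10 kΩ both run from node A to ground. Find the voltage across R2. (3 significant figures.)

First combine the lower leg with the load: R2 ‖ R_L = 0.7561 kΩ.
Voltage divider with the loaded lower leg: V_out = 3.70 × 0.7561/(5.64 + 0.7561) = 3.70 × 0.1182 = 0.4374 V.

V_out ≈ 0.437 V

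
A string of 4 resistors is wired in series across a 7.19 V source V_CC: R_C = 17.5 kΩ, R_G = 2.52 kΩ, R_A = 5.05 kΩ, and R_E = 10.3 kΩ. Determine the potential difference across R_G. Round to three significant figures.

Series total: ΣR = 17.5 + 2.52 + 5.05 + 10.3 = 35.37 kΩ.
Voltage divider: V = V_CC · (2.520 / 35.37) = 7.19 × 0.07125 = 0.5123 V.

V ≈ 0.512 V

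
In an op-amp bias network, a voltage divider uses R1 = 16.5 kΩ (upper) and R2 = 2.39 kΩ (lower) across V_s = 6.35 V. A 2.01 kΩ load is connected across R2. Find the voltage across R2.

The load sits in parallel with R2, giving an effective lower resistance R2' = R2·R_L/(R2+R_L) = 1.092 kΩ.
Voltage divider with the loaded lower leg: V_out = 6.35 × 1.092/(16.5 + 1.092) = 6.35 × 0.06206 = 0.3941 V.

V_out ≈ 0.394 V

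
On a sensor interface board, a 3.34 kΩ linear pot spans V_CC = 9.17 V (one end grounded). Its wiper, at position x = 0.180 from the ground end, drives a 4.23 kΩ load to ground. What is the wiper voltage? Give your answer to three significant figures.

V_out ≈ 1.48 V

The pot divides into 2.739 kΩ above the wiper and 0.6012 kΩ below.
(x·R_p) ‖ R_L = 0.5264 kΩ.
Then V_out = V_CC · 0.5264/(2.739 + 0.5264) = 1.478 V.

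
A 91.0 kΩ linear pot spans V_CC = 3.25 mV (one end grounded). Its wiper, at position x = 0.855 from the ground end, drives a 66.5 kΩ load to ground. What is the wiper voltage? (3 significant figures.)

Lower segment x·R_p = 77.80 kΩ; upper segment (1−x)·R_p = 13.20 kΩ.
Lower segment in parallel with the load: 77.80 ‖ 66.5 = 35.85 kΩ.
Loaded-divider output: V_out = 3.25 × 0.7310 = 2.376 mV.

V_out ≈ 2.38 mV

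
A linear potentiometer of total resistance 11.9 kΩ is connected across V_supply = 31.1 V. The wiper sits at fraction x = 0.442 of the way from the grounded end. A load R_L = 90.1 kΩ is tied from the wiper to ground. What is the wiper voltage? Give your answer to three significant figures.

V_out ≈ 13.3 V

The pot divides into 6.640 kΩ above the wiper and 5.260 kΩ below.
Lower segment in parallel with the load: 5.260 ‖ 90.1 = 4.970 kΩ.
Then V_out = V_supply · 4.970/(6.640 + 4.970) = 13.31 V.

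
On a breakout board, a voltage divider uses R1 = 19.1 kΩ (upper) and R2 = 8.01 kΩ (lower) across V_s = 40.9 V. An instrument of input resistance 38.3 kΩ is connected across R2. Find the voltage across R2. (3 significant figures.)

V_out ≈ 10.5 V

First combine the lower leg with the load: R2 ‖ R_L = 6.625 kΩ.
Now apply the divider: V_out = 40.9 × 0.2575 = 10.53 V.
(Unloaded it would be 12.1 V; the load pulls it down.)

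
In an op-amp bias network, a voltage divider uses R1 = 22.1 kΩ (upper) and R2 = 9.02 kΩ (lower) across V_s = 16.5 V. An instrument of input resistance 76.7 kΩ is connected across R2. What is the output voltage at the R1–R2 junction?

The load sits in parallel with R2, giving an effective lower resistance R2' = R2·R_L/(R2+R_L) = 8.071 kΩ.
Now apply the divider: V_out = 16.5 × 0.2675 = 4.414 V.

V_out ≈ 4.41 V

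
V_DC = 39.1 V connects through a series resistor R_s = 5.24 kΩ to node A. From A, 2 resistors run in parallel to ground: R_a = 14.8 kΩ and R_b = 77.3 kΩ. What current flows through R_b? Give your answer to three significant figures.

I ≈ 0.356 mA

Combine the parallel branches: R_p = (1/14.8 + 1/77.3)⁻¹ = 12.42 kΩ.
V_A = 39.1 × 12.42/17.66 = 27.50 V.
Branch current I = V_A/R_b = 27.50/77.3 = 0.3558 mA.
(Check via current divider: I_total = 2.214 mA; share G_k/ΣG = 0.1607 → same result.)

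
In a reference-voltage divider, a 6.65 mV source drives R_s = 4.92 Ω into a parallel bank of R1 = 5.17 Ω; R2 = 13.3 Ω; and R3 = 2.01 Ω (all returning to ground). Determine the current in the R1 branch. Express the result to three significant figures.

Parallel bank: R_p = 1/(1/5.17 + 1/13.3 + 1/2.01) = 1.305 Ω.
Node voltage V_A = V_in · R_p/(R_s + R_p) = 6.65 × 0.2097 = 1.394 mV.
I(R1) = V_A / R1 = 1.394/5.17 = 0.2697 mA.
(Equivalently: I_total = 1.068 mA, then current-divider fraction G_k/ΣG = 0.2525.)

I ≈ 0.270 mA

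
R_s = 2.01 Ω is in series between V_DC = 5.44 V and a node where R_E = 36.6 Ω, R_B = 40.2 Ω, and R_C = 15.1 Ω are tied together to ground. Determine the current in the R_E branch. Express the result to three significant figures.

Parallel bank: R_p = 1/(1/36.6 + 1/40.2 + 1/15.1) = 8.444 Ω.
V_A = 5.44 × 8.444/10.45 = 4.394 V.
I(R_E) = V_A / R_E = 4.394/36.6 = 0.1201 A.
(Check via current divider: I_total = 0.5204 A; share G_k/ΣG = 0.2307 → same result.)

I ≈ 0.120 A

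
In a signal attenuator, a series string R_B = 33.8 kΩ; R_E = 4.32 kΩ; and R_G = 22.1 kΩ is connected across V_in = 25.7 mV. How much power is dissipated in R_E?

P ≈ 0.787 nW

Series current I = V_in/ΣR = 25.7/60.22 = 0.4268 µA.
P(R_E) = I²·R_E = (0.4268)² × 4.32 = 0.7868 nW.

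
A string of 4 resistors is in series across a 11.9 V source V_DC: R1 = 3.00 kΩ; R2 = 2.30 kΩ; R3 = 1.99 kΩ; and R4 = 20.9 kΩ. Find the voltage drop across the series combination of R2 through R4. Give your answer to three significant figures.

Series total: ΣR = 3.00 + 2.30 + 1.99 + 20.9 = 28.19 kΩ.
R_{R2..R4} = 2.30 + 1.99 + 20.9 = 25.19 kΩ.
By the voltage-divider rule, V = 11.9 × 25.19/28.19 = 10.63 V.

V ≈ 10.6 V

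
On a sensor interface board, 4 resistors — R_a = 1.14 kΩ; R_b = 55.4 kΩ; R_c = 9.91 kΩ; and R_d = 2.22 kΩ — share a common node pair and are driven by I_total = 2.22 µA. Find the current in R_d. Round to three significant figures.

I ≈ 0.691 µA

ΣG = 1/1.14 + 1/55.4 + 1/9.91 + 1/2.22 = 1.447.
Current divider: I(R_d) = I_total · G_k/ΣG = 2.22 × (0.4505/1.447) = 2.22 × 0.3114 = 0.6913 µA.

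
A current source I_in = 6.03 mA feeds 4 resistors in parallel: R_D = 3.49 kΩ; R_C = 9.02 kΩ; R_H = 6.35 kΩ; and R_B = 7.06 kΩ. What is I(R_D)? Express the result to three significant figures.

Total conductance ΣG = 1/3.49 + 1/9.02 + 1/6.35 + 1/7.06 = 0.6965 (units of 1/kΩ).
R_D takes the fraction G_k/ΣG = 0.2865/0.6965 = 0.4114, so I = 6.03 × 0.4114 = 2.481 mA.

I ≈ 2.48 mA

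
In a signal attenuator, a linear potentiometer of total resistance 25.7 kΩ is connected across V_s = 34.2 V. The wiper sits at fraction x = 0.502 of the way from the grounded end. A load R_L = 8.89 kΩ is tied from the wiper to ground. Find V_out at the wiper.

The pot divides into 12.80 kΩ above the wiper and 12.90 kΩ below.
(x·R_p) ‖ R_L = 5.263 kΩ.
V_out = 34.2 × 5.263/(12.80 + 5.263) = 9.966 V.
(Unloaded: V_out = x·V_s = 17.2 V.)

V_out ≈ 9.97 V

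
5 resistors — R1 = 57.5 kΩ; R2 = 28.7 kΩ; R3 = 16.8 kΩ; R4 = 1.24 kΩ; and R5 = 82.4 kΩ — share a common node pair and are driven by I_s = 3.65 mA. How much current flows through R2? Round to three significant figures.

I ≈ 0.137 mA

Conductances: ΣG = 1/57.5 + 1/28.7 + 1/16.8 + 1/1.24 + 1/82.4 = 0.9303 (1/kΩ).
R2 takes the fraction G_k/ΣG = 0.03484/0.9303 = 0.03745, so I = 3.65 × 0.03745 = 0.1367 mA.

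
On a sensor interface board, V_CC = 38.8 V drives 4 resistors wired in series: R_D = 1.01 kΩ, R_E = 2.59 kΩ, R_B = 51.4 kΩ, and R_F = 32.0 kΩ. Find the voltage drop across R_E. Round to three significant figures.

Total series resistance ΣR = 1.01 + 2.59 + 51.4 + 32.0 = 87.00 kΩ.
V = V_CC · R/ΣR = 38.8 × 0.02977 = 1.155 V.

V ≈ 1.16 V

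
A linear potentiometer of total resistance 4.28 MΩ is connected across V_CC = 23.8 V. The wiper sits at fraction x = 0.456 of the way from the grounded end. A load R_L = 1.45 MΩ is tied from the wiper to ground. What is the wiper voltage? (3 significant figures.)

Split the track: R_lower = x·R_p = 1.952 MΩ, R_upper = (1−x)·R_p = 2.328 MΩ.
(x·R_p) ‖ R_L = 0.8319 MΩ.
V_out = 23.8 × 0.8319/(2.328 + 0.8319) = 6.265 V.
(Unloaded: V_out = x·V_CC = 10.9 V.)

V_out ≈ 6.27 V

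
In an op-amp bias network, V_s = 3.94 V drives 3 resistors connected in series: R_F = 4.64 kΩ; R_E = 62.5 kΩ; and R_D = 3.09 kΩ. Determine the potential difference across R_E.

ΣR = 4.64 + 62.5 + 3.09 = 70.23 kΩ.
By the voltage-divider rule, V = 3.94 × 62.50/70.23 = 3.506 V.

V ≈ 3.51 V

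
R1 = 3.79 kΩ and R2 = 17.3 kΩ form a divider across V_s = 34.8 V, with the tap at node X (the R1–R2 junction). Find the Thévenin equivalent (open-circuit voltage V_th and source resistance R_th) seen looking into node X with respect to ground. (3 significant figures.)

V_th ≈ 28.5 V, R_th ≈ 3.11 kΩ

Open-circuit (no load on X): V_th = V_s · R2/(R1 + R2) = 34.8 × 17.3/(3.790 + 17.3) = 28.55 V.
Zeroing V_s shorts the top of R1 to ground, so R_th = R1 ‖ R2 = 3.109 kΩ.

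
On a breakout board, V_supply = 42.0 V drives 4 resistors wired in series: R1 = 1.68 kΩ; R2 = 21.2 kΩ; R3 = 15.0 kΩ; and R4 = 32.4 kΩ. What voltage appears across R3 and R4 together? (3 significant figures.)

Series total: ΣR = 1.68 + 21.2 + 15.0 + 32.4 = 70.28 kΩ.
R_{R3..R4} = 15.0 + 32.4 = 47.40 kΩ.
V = V_supply · R/ΣR = 42.0 × 0.6744 = 28.33 V.

V ≈ 28.3 V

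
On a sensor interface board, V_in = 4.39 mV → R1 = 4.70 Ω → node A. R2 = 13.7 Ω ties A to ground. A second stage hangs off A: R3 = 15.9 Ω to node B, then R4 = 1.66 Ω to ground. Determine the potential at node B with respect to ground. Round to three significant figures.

Node A sees R2 in parallel with the series input of stage 2, R3 + R4 = 17.56 Ω.
Effective lower resistance at A: R2 ‖ 17.56 = 7.696 Ω.
V_A = 4.39 × 7.696/(4.70 + 7.696) = 2.725 mV.
Stage 2 is unloaded, so V_B = V_A · R4/(R3+R4) = 2.725 × 1.66/17.56 = 0.2576 mV.

V_B ≈ 0.258 mV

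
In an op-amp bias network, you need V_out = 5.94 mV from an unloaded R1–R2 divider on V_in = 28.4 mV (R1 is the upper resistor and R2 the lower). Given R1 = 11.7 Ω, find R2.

R2 ≈ 3.09 Ω

Required fraction k = V_out/V_in = 0.2092.
Rearranging, R2 = R1·k/(1−k) = 11.7 × 0.2645 = 3.094 Ω.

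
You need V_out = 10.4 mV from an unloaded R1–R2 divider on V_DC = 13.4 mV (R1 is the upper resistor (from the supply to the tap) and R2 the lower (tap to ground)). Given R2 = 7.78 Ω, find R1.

V_out/V_DC = R2/(R1+R2) = 0.7761.
Rearranging, R1 = R2·(1−k)/k = 7.78 × 0.2885 = 2.244 Ω.

R1 ≈ 2.24 Ω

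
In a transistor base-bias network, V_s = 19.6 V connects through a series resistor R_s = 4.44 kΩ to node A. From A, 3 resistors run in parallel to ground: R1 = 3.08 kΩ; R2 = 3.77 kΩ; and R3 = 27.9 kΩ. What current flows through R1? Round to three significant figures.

Equivalent of the parallel group: R_p = 1.598 kΩ.
V_A by voltage divider: V_A = 19.6 × 1.598/(4.44 + 1.598) = 5.187 V.
Branch current I = V_A/R1 = 5.187/3.08 = 1.684 mA.
(Check via current divider: I_total = 3.246 mA; share G_k/ΣG = 0.5188 → same result.)

I ≈ 1.68 mA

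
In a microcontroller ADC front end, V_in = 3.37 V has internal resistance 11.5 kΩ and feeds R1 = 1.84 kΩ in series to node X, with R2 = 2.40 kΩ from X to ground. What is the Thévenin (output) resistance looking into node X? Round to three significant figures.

R1' = 11.5 + 1.84 = 13.34 kΩ (source resistance + R1).
Looking into X with the source shorted: R_th = R1'·R2/(R1'+R2) = 13.34 × 2.40/15.74 = 2.034 kΩ.

R_th ≈ 2.03 kΩ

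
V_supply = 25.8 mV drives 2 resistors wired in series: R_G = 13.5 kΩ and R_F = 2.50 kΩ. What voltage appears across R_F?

V ≈ 4.03 mV

ΣR = 13.5 + 2.50 = 16.00 kΩ.
V = V_supply · R/ΣR = 25.8 × 0.1562 = 4.031 mV.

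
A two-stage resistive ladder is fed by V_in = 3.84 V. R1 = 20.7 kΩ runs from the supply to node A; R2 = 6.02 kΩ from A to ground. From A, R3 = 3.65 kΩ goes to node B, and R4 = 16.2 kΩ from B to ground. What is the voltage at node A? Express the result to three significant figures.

The second stage (R3 + R4 = 19.85 kΩ) loads node A in parallel with R2.
Effective lower resistance at A: R2 ‖ 19.85 = 4.619 kΩ.
So V_A = 3.84 × 0.1824 = 0.7006 V.

V_A ≈ 0.701 V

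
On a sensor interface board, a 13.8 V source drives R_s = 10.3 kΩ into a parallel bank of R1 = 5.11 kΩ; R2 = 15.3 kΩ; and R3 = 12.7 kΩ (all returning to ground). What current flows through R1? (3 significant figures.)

Combine the parallel branches: R_p = (1/5.11 + 1/15.3 + 1/12.7)⁻¹ = 2.943 kΩ.
V_A by voltage divider: V_A = 13.8 × 2.943/(10.3 + 2.943) = 3.067 V.
I(R1) = V_A / R1 = 3.067/5.11 = 0.6001 mA.

I ≈ 0.600 mA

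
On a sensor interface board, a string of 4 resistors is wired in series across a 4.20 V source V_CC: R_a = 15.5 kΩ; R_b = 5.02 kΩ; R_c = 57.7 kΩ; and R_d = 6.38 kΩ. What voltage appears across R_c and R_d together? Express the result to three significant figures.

V ≈ 3.18 V

Total series resistance ΣR = 15.5 + 5.02 + 57.7 + 6.38 = 84.60 kΩ.
R_{R_c..R_d} = 57.7 + 6.38 = 64.08 kΩ.
By the voltage-divider rule, V = 4.20 × 64.08/84.60 = 3.181 V.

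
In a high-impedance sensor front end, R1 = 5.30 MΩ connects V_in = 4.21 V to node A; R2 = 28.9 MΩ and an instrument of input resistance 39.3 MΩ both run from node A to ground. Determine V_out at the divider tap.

V_out ≈ 3.19 V

R2 ‖ R_L = (28.9 × 39.3)/(28.9 + 39.3) = 16.65 MΩ.
Then V_out = V_in · R2'/(R1 + R2') = 4.21 × 16.65/21.95 = 3.194 V.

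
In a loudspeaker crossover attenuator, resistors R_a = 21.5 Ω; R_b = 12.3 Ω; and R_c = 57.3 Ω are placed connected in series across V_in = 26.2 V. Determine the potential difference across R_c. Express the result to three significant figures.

Total series resistance ΣR = 21.5 + 12.3 + 57.3 = 91.10 Ω.
Voltage divider: V = V_in · (57.30 / 91.10) = 26.2 × 0.6290 = 16.48 V.

V ≈ 16.5 V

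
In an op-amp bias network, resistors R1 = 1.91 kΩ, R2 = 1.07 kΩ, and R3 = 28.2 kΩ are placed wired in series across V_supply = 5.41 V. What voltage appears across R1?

ΣR = 1.91 + 1.07 + 28.2 = 31.18 kΩ.
Voltage divider: V = V_supply · (1.910 / 31.18) = 5.41 × 0.06126 = 0.3314 V.

V ≈ 0.331 V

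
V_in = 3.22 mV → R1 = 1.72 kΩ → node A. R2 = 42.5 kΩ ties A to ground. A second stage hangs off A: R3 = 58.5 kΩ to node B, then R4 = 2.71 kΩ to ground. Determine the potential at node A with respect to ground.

Node A sees R2 in parallel with the series input of stage 2, R3 + R4 = 61.21 kΩ.
R2 ‖ (R3+R4) = 25.08 kΩ.
First divider: V_A = V_in · 25.08/(1.72 + 25.08) = 3.013 mV.

V_A ≈ 3.01 mV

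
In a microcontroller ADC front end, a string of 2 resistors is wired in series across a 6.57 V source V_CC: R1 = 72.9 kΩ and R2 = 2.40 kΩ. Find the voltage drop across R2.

ΣR = 72.9 + 2.40 = 75.30 kΩ.
V = V_CC · R/ΣR = 6.57 × 0.03187 = 0.2094 V.

V ≈ 0.209 V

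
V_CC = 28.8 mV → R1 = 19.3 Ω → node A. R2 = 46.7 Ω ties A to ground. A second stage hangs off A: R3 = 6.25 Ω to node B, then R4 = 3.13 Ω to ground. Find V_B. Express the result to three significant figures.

V_B ≈ 2.77 mV

Looking into the second stage from A: R3 + R4 = 9.380 Ω appears in parallel with R2.
Effective lower resistance at A: R2 ‖ 9.380 = 7.811 Ω.
First divider: V_A = V_CC · 7.811/(19.3 + 7.811) = 8.298 mV.
V_B = V_A × 0.3337 = 2.769 mV.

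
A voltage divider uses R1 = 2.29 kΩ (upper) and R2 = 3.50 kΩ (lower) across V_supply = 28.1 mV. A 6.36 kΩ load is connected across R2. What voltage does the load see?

The load sits in parallel with R2, giving an effective lower resistance R2' = R2·R_L/(R2+R_L) = 2.258 kΩ.
Now apply the divider: V_out = 28.1 × 0.4964 = 13.95 mV.

V_out ≈ 13.9 mV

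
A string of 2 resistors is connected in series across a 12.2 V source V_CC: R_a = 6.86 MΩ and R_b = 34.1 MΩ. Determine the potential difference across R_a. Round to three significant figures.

V ≈ 2.04 V

ΣR = 6.86 + 34.1 = 40.96 MΩ.
By the voltage-divider rule, V = 12.2 × 6.860/40.96 = 2.043 V.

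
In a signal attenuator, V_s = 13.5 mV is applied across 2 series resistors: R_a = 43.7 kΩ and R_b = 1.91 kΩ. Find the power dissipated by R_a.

P ≈ 3.83 nW

ΣR = 45.61 kΩ → I = 13.5/45.61 = 0.2960 µA.
P(R_a) = I²·R_a = (0.2960)² × 43.7 = 3.829 nW.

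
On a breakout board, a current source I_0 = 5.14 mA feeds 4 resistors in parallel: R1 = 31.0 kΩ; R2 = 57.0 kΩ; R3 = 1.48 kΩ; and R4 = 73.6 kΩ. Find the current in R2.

ΣG = 1/31.0 + 1/57.0 + 1/1.48 + 1/73.6 = 0.7391.
By the current-divider rule, I = I_0 · G_k/ΣG = 5.14 × 0.02374 = 0.1220 mA.

I ≈ 0.122 mA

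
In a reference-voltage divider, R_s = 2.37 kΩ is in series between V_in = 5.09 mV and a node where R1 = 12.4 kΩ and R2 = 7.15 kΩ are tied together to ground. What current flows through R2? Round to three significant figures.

I ≈ 0.468 µA

Combine the parallel branches: R_p = (1/12.4 + 1/7.15)⁻¹ = 4.535 kΩ.
V_A by voltage divider: V_A = 5.09 × 4.535/(2.37 + 4.535) = 3.343 mV.
I(R2) = V_A / R2 = 3.343/7.15 = 0.4675 µA.
(Check via current divider: I_total = 0.7371 µA; share G_k/ΣG = 0.6343 → same result.)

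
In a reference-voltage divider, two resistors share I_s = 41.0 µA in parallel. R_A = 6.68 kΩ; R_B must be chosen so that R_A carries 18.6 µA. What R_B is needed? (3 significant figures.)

Two-branch current divider: I_A = I_s · R_B/(R_A + R_B).
18.6/41.0 = R_B/(R_A + R_B) → R_B = R_A · (0.4537)/(1 − 0.4537) = 6.68 × 0.8304 = 5.547 kΩ.

R_B ≈ 5.55 kΩ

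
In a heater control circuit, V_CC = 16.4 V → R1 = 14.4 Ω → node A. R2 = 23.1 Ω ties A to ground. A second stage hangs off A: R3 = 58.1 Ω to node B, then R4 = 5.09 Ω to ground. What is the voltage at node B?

Looking into the second stage from A: R3 + R4 = 63.19 Ω appears in parallel with R2.
Effective lower resistance at A: R2 ‖ 63.19 = 16.92 Ω.
First divider: V_A = V_CC · 16.92/(14.4 + 16.92) = 8.859 V.
Then the unloaded second divider: V_B = V_A × R4/(R3+R4) = 8.859 × 0.08055 = 0.7136 V.

V_B ≈ 0.714 V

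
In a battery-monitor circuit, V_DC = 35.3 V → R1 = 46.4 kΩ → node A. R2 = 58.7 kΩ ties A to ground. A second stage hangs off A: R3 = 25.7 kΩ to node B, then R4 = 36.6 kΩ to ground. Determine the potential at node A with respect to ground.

V_A ≈ 13.9 V

Node A sees R2 in parallel with the series input of stage 2, R3 + R4 = 62.30 kΩ.
R2 ‖ (R3+R4) = 30.22 kΩ.
First divider: V_A = V_DC · 30.22/(46.4 + 30.22) = 13.92 V.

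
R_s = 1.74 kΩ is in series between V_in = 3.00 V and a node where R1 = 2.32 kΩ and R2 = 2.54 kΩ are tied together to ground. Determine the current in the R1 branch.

I ≈ 0.531 mA

Combine the parallel branches: R_p = (1/2.32 + 1/2.54)⁻¹ = 1.213 kΩ.
V_A by voltage divider: V_A = 3.00 × 1.213/(1.74 + 1.213) = 1.232 V.
Branch current I = V_A/R1 = 1.232/2.32 = 0.5310 mA.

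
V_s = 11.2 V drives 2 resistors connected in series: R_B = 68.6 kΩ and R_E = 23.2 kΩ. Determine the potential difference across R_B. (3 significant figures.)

Total series resistance ΣR = 68.6 + 23.2 = 91.80 kΩ.
By the voltage-divider rule, V = 11.2 × 68.60/91.80 = 8.369 V.

V ≈ 8.37 V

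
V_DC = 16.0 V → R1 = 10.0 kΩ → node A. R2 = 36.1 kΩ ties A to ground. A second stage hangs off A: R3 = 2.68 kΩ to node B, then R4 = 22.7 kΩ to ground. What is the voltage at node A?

V_A ≈ 9.57 V

Looking into the second stage from A: R3 + R4 = 25.38 kΩ appears in parallel with R2.
Effective lower resistance at A: R2 ‖ 25.38 = 14.90 kΩ.
So V_A = 16.0 × 0.5984 = 9.575 V.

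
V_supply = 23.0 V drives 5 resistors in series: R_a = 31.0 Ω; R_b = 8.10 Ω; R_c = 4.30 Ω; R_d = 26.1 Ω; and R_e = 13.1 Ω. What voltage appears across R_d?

ΣR = 31.0 + 8.10 + 4.30 + 26.1 + 13.1 = 82.60 Ω.
By the voltage-divider rule, V = 23.0 × 26.10/82.60 = 7.268 V.

V ≈ 7.27 V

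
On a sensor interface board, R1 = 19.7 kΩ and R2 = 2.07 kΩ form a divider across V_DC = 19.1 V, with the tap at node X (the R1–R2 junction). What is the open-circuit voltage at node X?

V_th is the unloaded tap voltage: V_DC · R2/(R1+R2) = 19.1 × 0.09508 = 1.816 V.

V_th ≈ 1.82 V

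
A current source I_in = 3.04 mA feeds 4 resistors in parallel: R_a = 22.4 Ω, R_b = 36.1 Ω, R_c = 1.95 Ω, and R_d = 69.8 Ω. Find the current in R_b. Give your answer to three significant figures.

I ≈ 0.140 mA

Total conductance ΣG = 1/22.4 + 1/36.1 + 1/1.95 + 1/69.8 = 0.5995 (units of 1/Ω).
R_b takes the fraction G_k/ΣG = 0.02770/0.5995 = 0.04621, so I = 3.04 × 0.04621 = 0.1405 mA.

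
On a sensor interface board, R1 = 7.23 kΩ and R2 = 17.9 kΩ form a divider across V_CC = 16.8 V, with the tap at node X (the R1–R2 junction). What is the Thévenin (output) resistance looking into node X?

With V_CC suppressed (replaced by a short), R_th = R1 ‖ R2 = (7.230 × 17.9)/(7.230 + 17.9) = 5.150 kΩ.

R_th ≈ 5.15 kΩ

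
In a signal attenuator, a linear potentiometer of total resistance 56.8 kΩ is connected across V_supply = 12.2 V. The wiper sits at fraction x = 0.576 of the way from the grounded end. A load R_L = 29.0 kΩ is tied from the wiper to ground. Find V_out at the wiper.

V_out ≈ 4.75 V

Split the track: R_lower = x·R_p = 32.72 kΩ, R_upper = (1−x)·R_p = 24.08 kΩ.
(x·R_p) ‖ R_L = 15.37 kΩ.
Loaded-divider output: V_out = 12.2 × 0.3896 = 4.753 V.
(Unloaded: V_out = x·V_supply = 7.03 V.)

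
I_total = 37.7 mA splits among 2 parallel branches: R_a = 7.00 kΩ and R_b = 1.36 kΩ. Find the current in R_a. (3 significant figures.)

Two-branch current divider: I_k = I_total · R_other/(R_1 + R_2).
I(R_a) = 37.7 × 1.36/(7.00 + 1.36) = 37.7 × 0.1627 = 6.133 mA.

I ≈ 6.13 mA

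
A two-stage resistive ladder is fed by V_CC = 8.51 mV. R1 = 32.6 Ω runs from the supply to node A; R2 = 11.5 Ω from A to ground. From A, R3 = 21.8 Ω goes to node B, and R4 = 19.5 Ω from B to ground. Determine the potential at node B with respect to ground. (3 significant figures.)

V_B ≈ 0.869 mV

Node A sees R2 in parallel with the series input of stage 2, R3 + R4 = 41.30 Ω.
R2 ‖ (R3+R4) = 8.995 Ω.
V_A = 8.51 × 8.995/(32.6 + 8.995) = 1.840 mV.
V_B = V_A × 0.4722 = 0.8689 mV.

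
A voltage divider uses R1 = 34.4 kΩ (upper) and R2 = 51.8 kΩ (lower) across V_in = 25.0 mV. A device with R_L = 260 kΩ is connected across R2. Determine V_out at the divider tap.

V_out ≈ 13.9 mV

The load sits in parallel with R2, giving an effective lower resistance R2' = R2·R_L/(R2+R_L) = 43.19 kΩ.
Voltage divider with the loaded lower leg: V_out = 25.0 × 43.19/(34.4 + 43.19) = 25.0 × 0.5567 = 13.92 mV.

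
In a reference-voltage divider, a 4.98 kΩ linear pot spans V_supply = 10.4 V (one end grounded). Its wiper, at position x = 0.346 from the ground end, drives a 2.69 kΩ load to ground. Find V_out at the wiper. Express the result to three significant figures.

V_out ≈ 2.54 V

Split the track: R_lower = x·R_p = 1.723 kΩ, R_upper = (1−x)·R_p = 3.257 kΩ.
R_L loads the lower segment: effective lower R = 1.050 kΩ.
Then V_out = V_supply · 1.050/(3.257 + 1.050) = 2.536 V.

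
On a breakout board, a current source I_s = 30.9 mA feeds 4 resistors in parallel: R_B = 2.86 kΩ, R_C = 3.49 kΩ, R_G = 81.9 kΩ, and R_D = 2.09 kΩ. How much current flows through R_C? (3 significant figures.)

I ≈ 7.86 mA

Conductances: ΣG = 1/2.86 + 1/3.49 + 1/81.9 + 1/2.09 = 1.127 (1/kΩ).
R_C takes the fraction G_k/ΣG = 0.2865/1.127 = 0.2543, so I = 30.9 × 0.2543 = 7.857 mA.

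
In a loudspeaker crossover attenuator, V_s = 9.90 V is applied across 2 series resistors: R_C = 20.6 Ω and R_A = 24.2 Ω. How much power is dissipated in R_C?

The common current is I = 9.90/44.80 = 0.2210 A.
P(R_C) = I²·R_C = (0.2210)² × 20.6 = 1.006 W.

P ≈ 1.01 W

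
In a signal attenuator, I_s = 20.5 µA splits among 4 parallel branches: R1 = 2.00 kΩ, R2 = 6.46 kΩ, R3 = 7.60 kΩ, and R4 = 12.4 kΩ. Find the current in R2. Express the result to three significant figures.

Total conductance ΣG = 1/2.00 + 1/6.46 + 1/7.60 + 1/12.4 = 0.8670 (units of 1/kΩ).
R2 takes the fraction G_k/ΣG = 0.1548/0.8670 = 0.1785, so I = 20.5 × 0.1785 = 3.660 µA.

I ≈ 3.66 µA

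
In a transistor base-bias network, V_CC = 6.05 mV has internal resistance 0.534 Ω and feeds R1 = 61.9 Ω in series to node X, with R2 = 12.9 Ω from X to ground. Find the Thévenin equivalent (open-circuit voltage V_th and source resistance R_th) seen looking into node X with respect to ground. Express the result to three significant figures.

R1' = 0.534 + 61.9 = 62.43 Ω (source resistance + R1).
With X open, the divider is unloaded: V_th = 6.05 × 12.9/75.33 = 1.036 mV.
Zeroing V_CC shorts the top of R1' to ground, so R_th = R1' ‖ R2 = 10.69 Ω.

V_th ≈ 1.04 mV, R_th ≈ 10.7 Ω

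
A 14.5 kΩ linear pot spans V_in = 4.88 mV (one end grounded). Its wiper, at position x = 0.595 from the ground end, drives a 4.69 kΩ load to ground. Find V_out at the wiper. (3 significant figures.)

Lower segment x·R_p = 8.627 kΩ; upper segment (1−x)·R_p = 5.873 kΩ.
R_L loads the lower segment: effective lower R = 3.038 kΩ.
V_out = 4.88 × 3.038/(5.873 + 3.038) = 1.664 mV.

V_out ≈ 1.66 mV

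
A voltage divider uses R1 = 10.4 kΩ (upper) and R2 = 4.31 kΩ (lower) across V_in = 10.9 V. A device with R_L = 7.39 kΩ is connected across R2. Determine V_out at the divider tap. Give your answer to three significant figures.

V_out ≈ 2.26 V

The load sits in parallel with R2, giving an effective lower resistance R2' = R2·R_L/(R2+R_L) = 2.722 kΩ.
Now apply the divider: V_out = 10.9 × 0.2075 = 2.261 V.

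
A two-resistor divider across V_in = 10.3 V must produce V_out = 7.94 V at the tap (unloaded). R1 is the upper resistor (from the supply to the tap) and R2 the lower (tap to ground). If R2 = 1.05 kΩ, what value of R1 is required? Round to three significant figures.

Required fraction k = V_out/V_in = 0.7709.
So R1 = R2 · (V_in/V_out − 1) = 1.05 × (10.3/7.94 − 1) = 1.05 × 0.2972 = 0.3121 kΩ.

R1 ≈ 0.312 kΩ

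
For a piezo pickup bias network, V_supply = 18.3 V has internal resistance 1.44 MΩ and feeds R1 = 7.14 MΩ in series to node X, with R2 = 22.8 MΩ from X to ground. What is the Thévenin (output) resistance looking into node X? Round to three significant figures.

R1' = 1.44 + 7.14 = 8.580 MΩ (source resistance + R1).
Zeroing V_supply shorts the top of R1' to ground, so R_th = R1' ‖ R2 = 6.234 MΩ.

R_th ≈ 6.23 MΩ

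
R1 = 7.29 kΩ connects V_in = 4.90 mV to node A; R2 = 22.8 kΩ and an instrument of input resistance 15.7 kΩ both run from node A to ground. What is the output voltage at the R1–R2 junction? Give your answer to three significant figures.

First combine the lower leg with the load: R2 ‖ R_L = 9.298 kΩ.
Now apply the divider: V_out = 4.90 × 0.5605 = 2.747 mV.

V_out ≈ 2.75 mV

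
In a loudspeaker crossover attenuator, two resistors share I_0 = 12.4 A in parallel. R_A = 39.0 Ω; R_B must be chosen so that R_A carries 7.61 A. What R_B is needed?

The fraction through R_A equals R_B/(R_A+R_B).
7.61/12.4 = R_B/(R_A + R_B) → R_B = R_A · (0.6137)/(1 − 0.6137) = 39.0 × 1.589 = 61.96 Ω.

R_B ≈ 62.0 Ω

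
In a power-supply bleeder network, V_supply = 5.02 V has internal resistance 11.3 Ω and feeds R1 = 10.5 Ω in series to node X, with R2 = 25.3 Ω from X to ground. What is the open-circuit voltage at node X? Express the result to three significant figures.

R1' = 11.3 + 10.5 = 21.80 Ω (source resistance + R1).
V_th is the unloaded tap voltage: V_supply · R2/(R1'+R2) = 5.02 × 0.5372 = 2.697 V.

V_th ≈ 2.70 V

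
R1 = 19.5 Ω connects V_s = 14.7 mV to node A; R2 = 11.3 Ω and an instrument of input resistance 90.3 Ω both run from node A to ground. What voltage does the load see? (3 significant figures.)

The load sits in parallel with R2, giving an effective lower resistance R2' = R2·R_L/(R2+R_L) = 10.04 Ω.
Voltage divider with the loaded lower leg: V_out = 14.7 × 10.04/(19.5 + 10.04) = 14.7 × 0.3399 = 4.997 mV.
(Unloaded it would be 5.39 mV; the load pulls it down.)

V_out ≈ 5.00 mV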